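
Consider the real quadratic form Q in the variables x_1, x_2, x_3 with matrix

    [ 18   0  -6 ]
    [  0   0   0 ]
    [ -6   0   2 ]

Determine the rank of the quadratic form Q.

Applying the same elementary operations to the rows and columns of A produces a congruent diagonal matrix with entries 18, 0, 0.
So there are 1 positive, 2 zero pivots.
The rank is the number of nonzero pivots: 1.

1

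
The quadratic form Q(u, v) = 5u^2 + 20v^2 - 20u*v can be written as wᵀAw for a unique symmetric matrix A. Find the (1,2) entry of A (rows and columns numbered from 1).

The coefficient of u·v in Q is -20. For a symmetric A this equals A[1,2] + A[2,1] = 2·A[1,2].
So A[1,2] = -20/2 = -10.

-10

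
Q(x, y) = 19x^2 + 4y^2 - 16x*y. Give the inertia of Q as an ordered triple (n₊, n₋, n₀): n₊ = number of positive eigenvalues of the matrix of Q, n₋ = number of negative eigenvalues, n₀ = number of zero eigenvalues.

(2, 0, 0)

The associated matrix is A = [[19, -8], [-8, 4]].
Congruent diagonalization of A (simultaneous row and column reduction) yields pivots 19, 12/19.
Counting signs: 2 positive.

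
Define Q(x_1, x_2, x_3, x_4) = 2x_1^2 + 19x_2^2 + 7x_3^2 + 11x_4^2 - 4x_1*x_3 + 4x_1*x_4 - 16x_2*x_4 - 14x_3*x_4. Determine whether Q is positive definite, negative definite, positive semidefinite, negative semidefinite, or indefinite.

The symmetric matrix of Q is A = [[2, 0, -2, 2], [0, 19, 0, -8], [-2, 0, 7, -7], [2, -8, -7, 11]].
Leading principal minors: Δ_1 = 2, Δ_2 = 38, Δ_3 = 190, Δ_4 = 120.
All leading principal minors are positive, so by Sylvester's criterion Q is positive definite.

positive definite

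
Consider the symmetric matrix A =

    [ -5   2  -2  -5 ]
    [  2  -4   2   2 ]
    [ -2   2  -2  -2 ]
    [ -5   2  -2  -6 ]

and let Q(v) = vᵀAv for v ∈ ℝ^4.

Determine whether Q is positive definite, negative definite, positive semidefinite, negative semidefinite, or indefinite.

negative definite

Leading principal minors: Δ_1 = -5, Δ_2 = 16, Δ_3 = -12, Δ_4 = 12.
The signs alternate starting with Δ_1 < 0, so by Sylvester's criterion Q is negative definite.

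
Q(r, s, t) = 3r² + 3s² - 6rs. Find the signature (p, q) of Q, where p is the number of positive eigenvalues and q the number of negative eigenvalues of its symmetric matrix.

The symmetric matrix is A = [[3, -3, 0], [-3, 3, 0], [0, 0, 0]].
Symmetric row and column elimination reduces A to a congruent diagonal form with pivots 3, 0, 0.
That gives 1 positive, 2 zero pivots.

(1, 0)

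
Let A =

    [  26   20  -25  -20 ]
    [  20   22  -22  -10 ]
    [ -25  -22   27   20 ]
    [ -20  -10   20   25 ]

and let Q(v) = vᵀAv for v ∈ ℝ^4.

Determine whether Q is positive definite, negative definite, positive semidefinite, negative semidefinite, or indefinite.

positive definite

Leading principal minors: Δ_1 = 26, Δ_2 = 172, Δ_3 = 310, Δ_4 = 50.
All leading principal minors are positive, so by Sylvester's criterion Q is positive definite.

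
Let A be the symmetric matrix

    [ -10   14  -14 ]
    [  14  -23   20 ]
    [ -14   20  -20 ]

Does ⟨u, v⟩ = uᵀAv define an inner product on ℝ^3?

Row-reducing A symmetrically gives the diagonal entries -10, -17/5, -6/17.
Counting signs: 3 negative.
Hence Q is negative definite.
⟨·,·⟩ is an inner product exactly when A is positive definite.

no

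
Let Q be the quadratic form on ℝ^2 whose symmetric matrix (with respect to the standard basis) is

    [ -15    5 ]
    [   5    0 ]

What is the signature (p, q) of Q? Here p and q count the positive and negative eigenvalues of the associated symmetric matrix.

Applying the same elementary operations to the rows and columns of A produces a congruent diagonal matrix with entries -15, 5/3.
So there are 1 positive, 1 negative pivots.

(1, 1)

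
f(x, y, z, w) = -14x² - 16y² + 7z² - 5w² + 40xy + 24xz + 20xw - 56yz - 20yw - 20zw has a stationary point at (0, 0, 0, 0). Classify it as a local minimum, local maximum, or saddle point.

saddle point

The Hessian at the origin is H = [[-28, 40, 24, 20], [40, -32, -56, -20], [24, -56, 14, -20], [20, -20, -20, -10]].
Symmetric row and column elimination reduces H to a congruent diagonal form with pivots -28, 176/7, 174/11, 5/87.
So there are 3 positive, 1 negative pivots.
H is indefinite, so the origin is a saddle point.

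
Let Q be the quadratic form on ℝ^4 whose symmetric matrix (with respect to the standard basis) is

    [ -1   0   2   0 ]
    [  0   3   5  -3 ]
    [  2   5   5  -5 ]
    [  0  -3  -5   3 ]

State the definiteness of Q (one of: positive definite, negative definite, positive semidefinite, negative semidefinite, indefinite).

Congruent diagonalization of A (simultaneous row and column reduction) yields pivots -1, 3, 2/3, 0.
Counting signs: 2 positive, 1 negative, 1 zero.
Hence Q is indefinite.

indefinite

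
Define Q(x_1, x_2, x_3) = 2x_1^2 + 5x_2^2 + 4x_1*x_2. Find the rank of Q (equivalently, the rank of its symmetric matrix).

2

The symmetric matrix is A = [[2, 2, 0], [2, 5, 0], [0, 0, 0]].
Congruent diagonalization of A (simultaneous row and column reduction) yields pivots 2, 3, 0.
Counting signs: 2 positive, 1 zero.
The rank is the number of nonzero pivots: 2.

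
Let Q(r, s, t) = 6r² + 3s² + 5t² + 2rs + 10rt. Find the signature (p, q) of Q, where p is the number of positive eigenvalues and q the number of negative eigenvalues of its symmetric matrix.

The symmetric matrix is A = [[6, 1, 5], [1, 3, 0], [5, 0, 5]].
An LDLᵀ factorisation of A has diagonal entries 6, 17/6, 10/17.
So there are 3 positive pivots.

(3, 0)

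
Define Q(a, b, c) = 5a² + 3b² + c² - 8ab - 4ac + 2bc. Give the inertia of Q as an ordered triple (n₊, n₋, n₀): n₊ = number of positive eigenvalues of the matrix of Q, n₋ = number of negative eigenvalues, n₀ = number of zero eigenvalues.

(2, 1, 0)

Write A = [[5, -4, -2], [-4, 3, 1], [-2, 1, 1]].
Symmetric row and column elimination reduces A to a congruent diagonal form with pivots 5, -1/5, 2.
So there are 2 positive, 1 negative pivots.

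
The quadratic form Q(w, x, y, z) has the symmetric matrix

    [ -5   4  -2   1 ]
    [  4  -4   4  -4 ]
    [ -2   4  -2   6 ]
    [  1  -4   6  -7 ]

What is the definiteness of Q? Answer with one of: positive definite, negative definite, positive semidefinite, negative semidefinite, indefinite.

indefinite

Applying the same elementary operations to the rows and columns of A produces a congruent diagonal matrix with entries -5, -4/5, 6, 10/3.
So there are 2 positive, 2 negative pivots.
Hence Q is indefinite.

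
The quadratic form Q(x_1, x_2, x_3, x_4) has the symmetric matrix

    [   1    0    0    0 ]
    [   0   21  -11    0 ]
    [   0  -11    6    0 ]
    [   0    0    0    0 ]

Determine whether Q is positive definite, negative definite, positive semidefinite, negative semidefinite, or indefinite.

positive semidefinite

Congruent diagonalization of A (simultaneous row and column reduction) yields pivots 1, 21, 5/21, 0.
Counting signs: 3 positive, 1 zero.
Hence Q is positive semidefinite.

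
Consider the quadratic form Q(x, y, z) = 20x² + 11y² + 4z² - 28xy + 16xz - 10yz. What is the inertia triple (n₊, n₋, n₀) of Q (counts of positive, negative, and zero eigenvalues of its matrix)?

The symmetric matrix is A = [[20, -14, 8], [-14, 11, -5], [8, -5, 4]].
Row-reducing A symmetrically gives the diagonal entries 20, 6/5, 1/2.
Counting signs: 3 positive.

(3, 0, 0)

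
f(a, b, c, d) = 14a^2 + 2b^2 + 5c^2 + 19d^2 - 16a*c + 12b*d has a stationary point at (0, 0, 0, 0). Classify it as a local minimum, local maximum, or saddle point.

The Hessian at the origin is H = [[28, 0, -16, 0], [0, 4, 0, 12], [-16, 0, 10, 0], [0, 12, 0, 38]].
Symmetric row and column elimination reduces H to a congruent diagonal form with pivots 28, 4, 6/7, 2.
So there are 4 positive pivots.
H is positive definite, so the origin is a strict local minimum.

local minimum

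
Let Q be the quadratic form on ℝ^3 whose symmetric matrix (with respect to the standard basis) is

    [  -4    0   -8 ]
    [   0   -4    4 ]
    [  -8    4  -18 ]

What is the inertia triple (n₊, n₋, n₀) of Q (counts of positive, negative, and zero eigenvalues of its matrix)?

An LDLᵀ factorisation of A has diagonal entries -4, -4, 2.
That gives 1 positive, 2 negative pivots.

(1, 2, 0)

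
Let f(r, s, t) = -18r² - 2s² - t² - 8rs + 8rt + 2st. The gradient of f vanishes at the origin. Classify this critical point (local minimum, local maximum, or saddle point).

local maximum

The Hessian at the origin is H = [[-36, -8, 8], [-8, -4, 2], [8, 2, -2]].
Congruent diagonalization of H (simultaneous row and column reduction) yields pivots -36, -20/9, -1/5.
That gives 3 negative pivots.
H is negative definite, so the origin is a strict local maximum.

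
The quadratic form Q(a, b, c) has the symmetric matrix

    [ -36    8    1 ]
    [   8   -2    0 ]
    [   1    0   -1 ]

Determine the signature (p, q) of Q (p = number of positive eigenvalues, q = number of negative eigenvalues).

(0, 3)

Congruent diagonalization of A (simultaneous row and column reduction) yields pivots -36, -2/9, -3/4.
That gives 3 negative pivots.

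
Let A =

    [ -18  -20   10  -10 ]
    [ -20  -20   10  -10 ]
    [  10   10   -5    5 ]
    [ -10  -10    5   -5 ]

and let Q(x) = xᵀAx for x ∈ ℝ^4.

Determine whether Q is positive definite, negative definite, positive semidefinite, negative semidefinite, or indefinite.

indefinite

Symmetric row and column elimination reduces A to a congruent diagonal form with pivots -18, 20/9, 0, 0.
That gives 1 positive, 1 negative, 2 zero pivots.
Hence Q is indefinite.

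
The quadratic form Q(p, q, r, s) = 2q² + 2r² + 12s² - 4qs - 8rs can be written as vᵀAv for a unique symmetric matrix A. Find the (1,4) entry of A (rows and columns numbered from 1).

0

The coefficient of p·s in Q is 0. For a symmetric A this equals A[1,4] + A[4,1] = 2·A[1,4].
So A[1,4] = 0/2 = 0.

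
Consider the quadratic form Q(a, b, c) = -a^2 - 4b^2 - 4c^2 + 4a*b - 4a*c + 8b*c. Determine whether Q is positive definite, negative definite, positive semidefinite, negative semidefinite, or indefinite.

negative semidefinite

The symmetric matrix is A = [[-1, 2, -2], [2, -4, 4], [-2, 4, -4]].
Applying the same elementary operations to the rows and columns of A produces a congruent diagonal matrix with entries -1, 0, 0.
That gives 1 negative, 2 zero pivots.
Hence Q is negative semidefinite.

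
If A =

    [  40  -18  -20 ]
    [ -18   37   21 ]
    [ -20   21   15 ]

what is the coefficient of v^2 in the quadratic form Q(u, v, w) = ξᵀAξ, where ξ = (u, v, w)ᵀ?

The coefficient of v^2 is the diagonal entry A[2,2] = 37.

37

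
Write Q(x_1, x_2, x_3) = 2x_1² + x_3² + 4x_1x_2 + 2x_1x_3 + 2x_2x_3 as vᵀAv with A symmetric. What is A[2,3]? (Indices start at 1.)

The coefficient of x_2·x_3 in Q is 2. For a symmetric A this equals A[2,3] + A[3,2] = 2·A[2,3].
So A[2,3] = 2/2 = 1.

1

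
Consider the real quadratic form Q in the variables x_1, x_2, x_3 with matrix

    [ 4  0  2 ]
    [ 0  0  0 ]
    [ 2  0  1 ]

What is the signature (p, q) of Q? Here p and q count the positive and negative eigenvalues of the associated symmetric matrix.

(1, 0)

Applying the same elementary operations to the rows and columns of A produces a congruent diagonal matrix with entries 4, 0, 0.
So there are 1 positive, 2 zero pivots.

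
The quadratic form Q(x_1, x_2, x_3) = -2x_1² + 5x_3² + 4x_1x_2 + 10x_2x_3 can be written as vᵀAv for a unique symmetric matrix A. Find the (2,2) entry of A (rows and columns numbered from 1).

The coefficient of x_2² in Q is 0, and that is exactly A[2,2].

0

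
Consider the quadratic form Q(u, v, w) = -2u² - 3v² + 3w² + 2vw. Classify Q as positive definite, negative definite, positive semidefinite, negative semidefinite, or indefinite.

The associated matrix is A = [[-2, 0, 0], [0, -3, 1], [0, 1, 3]].
An LDLᵀ factorisation of A has diagonal entries -2, -3, 10/3.
So there are 1 positive, 2 negative pivots.
Hence Q is indefinite.

indefinite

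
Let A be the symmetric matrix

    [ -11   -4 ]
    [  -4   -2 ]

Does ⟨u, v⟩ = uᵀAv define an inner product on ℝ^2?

no

Leading principal minors: Δ_1 = -11, Δ_2 = 6.
The signs alternate starting with Δ_1 < 0, so by Sylvester's criterion Q is negative definite.
⟨·,·⟩ is an inner product exactly when A is positive definite.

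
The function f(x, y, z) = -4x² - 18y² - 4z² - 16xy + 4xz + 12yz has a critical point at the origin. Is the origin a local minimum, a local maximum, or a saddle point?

The Hessian at the origin is H = [[-8, -16, 4], [-16, -36, 12], [4, 12, -8]].
Symmetric row and column elimination reduces H to a congruent diagonal form with pivots -8, -4, -2.
That gives 3 negative pivots.
H is negative definite, so the origin is a strict local maximum.

local maximum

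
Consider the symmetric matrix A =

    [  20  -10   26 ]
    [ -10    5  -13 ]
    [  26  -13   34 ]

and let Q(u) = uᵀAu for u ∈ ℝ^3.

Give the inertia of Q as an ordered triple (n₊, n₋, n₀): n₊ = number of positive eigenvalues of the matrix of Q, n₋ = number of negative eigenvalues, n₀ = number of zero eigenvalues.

(2, 0, 1)

Applying the same elementary operations to the rows and columns of A produces a congruent diagonal matrix with entries 20, 0, 1/5.
Counting signs: 2 positive, 1 zero.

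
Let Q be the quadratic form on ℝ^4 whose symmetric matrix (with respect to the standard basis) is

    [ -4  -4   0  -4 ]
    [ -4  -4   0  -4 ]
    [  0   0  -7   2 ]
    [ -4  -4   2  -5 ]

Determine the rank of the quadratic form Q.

3

Applying the same elementary operations to the rows and columns of A produces a congruent diagonal matrix with entries -4, 0, -7, -3/7.
That gives 3 negative, 1 zero pivots.
The rank is the number of nonzero pivots: 3.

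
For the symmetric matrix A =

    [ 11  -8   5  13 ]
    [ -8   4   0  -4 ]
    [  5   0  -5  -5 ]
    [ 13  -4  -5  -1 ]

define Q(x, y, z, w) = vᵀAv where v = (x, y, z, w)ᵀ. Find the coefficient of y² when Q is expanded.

The coefficient of y² is the diagonal entry A[2,2] = 4.

4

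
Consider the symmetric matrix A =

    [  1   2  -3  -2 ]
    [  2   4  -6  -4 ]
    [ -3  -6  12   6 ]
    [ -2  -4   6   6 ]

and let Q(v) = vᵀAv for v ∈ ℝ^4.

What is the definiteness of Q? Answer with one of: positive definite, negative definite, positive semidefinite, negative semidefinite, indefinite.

positive semidefinite

Congruent diagonalization of A (simultaneous row and column reduction) yields pivots 1, 0, 3, 2.
So there are 3 positive, 1 zero pivots.
Hence Q is positive semidefinite.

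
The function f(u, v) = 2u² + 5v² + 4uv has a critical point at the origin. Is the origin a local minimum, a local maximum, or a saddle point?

The Hessian at the origin is H = [[4, 4], [4, 10]].
det H = 4·10 − (4)² = 24 > 0 and H[1,1] = 4 > 0, so H is positive definite.
Therefore the origin is a local minimum.

local minimum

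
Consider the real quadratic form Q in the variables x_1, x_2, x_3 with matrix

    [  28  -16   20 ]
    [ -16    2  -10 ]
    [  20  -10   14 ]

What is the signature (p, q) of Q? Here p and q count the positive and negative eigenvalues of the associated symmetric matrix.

(1, 1)

Applying the same elementary operations to the rows and columns of A produces a congruent diagonal matrix with entries 28, -50/7, 0.
So there are 1 positive, 1 negative, 1 zero pivots.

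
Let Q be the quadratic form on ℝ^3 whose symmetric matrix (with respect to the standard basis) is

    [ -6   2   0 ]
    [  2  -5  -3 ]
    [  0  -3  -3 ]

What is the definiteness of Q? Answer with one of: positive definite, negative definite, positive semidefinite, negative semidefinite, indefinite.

negative definite

Leading principal minors: Δ_1 = -6, Δ_2 = 26, Δ_3 = -24.
The signs alternate starting with Δ_1 < 0, so by Sylvester's criterion Q is negative definite.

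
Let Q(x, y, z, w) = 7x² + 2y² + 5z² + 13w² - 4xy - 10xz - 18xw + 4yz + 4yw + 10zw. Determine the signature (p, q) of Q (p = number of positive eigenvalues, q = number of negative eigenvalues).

The symmetric matrix is A = [[7, -2, -5, -9], [-2, 2, 2, 2], [-5, 2, 5, 5], [-9, 2, 5, 13]].
Applying the same elementary operations to the rows and columns of A produces a congruent diagonal matrix with entries 7, 10/7, 6/5, 0.
That gives 3 positive, 1 zero pivots.

(3, 0)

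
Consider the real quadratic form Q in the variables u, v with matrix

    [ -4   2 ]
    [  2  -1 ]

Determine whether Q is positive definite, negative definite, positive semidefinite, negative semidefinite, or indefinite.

For the 2×2 matrix [[-4, 2], [2, -1]]: det = -4·-1 − (2)² = 0, trace = -5.
det = 0 so one eigenvalue is zero; the form is semidefinite with the sign of the trace.

negative semidefinite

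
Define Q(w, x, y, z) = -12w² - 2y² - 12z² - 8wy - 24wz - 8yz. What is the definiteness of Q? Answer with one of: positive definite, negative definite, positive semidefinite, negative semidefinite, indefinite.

The associated matrix is A = [[-12, 0, -4, -12], [0, 0, 0, 0], [-4, 0, -2, -4], [-12, 0, -4, -12]].
Row-reducing A symmetrically gives the diagonal entries -12, 0, -2/3, 0.
That gives 2 negative, 2 zero pivots.
Hence Q is negative semidefinite.

negative semidefinite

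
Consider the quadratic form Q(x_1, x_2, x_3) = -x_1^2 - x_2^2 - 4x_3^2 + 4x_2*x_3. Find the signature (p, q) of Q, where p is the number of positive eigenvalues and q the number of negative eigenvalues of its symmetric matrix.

Write A = [[-1, 0, 0], [0, -1, 2], [0, 2, -4]].
Symmetric row and column elimination reduces A to a congruent diagonal form with pivots -1, -1, 0.
That gives 2 negative, 1 zero pivots.

(0, 2)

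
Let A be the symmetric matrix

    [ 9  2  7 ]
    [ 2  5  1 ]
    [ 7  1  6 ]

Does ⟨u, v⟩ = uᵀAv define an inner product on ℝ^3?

yes

Symmetric row and column elimination reduces A to a congruent diagonal form with pivots 9, 41/9, 20/41.
So there are 3 positive pivots.
Hence Q is positive definite.
⟨·,·⟩ is an inner product exactly when A is positive definite.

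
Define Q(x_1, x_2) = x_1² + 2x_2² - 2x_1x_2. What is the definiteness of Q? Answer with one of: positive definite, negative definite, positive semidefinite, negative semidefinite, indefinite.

positive definite

The symmetric matrix of Q is [[1, -1], [-1, 2]].
For the 2×2 matrix [[1, -1], [-1, 2]]: det = 1·2 − (-1)² = 1, trace = 3.
det > 0 so both eigenvalues share the sign of the trace; trace = 3 > 0 ⇒ both positive.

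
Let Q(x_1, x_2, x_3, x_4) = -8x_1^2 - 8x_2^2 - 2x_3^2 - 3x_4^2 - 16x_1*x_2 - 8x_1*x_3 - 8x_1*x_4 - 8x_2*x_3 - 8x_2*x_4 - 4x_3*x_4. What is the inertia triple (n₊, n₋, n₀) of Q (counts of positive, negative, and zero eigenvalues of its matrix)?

The associated matrix is A = [[-8, -8, -4, -4], [-8, -8, -4, -4], [-4, -4, -2, -2], [-4, -4, -2, -3]].
Symmetric row and column elimination reduces A to a congruent diagonal form with pivots -8, 0, 0, -1.
So there are 2 negative, 2 zero pivots.

(0, 2, 2)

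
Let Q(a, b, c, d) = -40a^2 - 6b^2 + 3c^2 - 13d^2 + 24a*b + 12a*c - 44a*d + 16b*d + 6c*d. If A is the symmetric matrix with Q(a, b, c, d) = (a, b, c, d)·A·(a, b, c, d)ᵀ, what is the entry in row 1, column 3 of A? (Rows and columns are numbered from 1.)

The coefficient of a·c in Q is 12. For a symmetric A this equals A[1,3] + A[3,1] = 2·A[1,3].
So A[1,3] = 12/2 = 6.

6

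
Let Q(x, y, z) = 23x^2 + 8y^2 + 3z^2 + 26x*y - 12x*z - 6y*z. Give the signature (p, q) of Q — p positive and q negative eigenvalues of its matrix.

(3, 0)

The associated matrix is A = [[23, 13, -6], [13, 8, -3], [-6, -3, 3]].
Congruent diagonalization of A (simultaneous row and column reduction) yields pivots 23, 15/23, 6/5.
Counting signs: 3 positive.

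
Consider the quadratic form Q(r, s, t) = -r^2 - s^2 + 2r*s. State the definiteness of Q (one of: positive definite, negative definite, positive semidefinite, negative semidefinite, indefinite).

negative semidefinite

The associated matrix is A = [[-1, 1, 0], [1, -1, 0], [0, 0, 0]].
Symmetric row and column elimination reduces A to a congruent diagonal form with pivots -1, 0, 0.
Counting signs: 1 negative, 2 zero.
Hence Q is negative semidefinite.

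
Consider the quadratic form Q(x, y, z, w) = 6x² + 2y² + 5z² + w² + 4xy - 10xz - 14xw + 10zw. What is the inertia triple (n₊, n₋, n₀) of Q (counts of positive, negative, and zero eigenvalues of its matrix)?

(2, 1, 1)

Write A = [[6, 2, -5, -7], [2, 2, 0, 0], [-5, 0, 5, 5], [-7, 0, 5, 1]].
Applying the same elementary operations to the rows and columns of A produces a congruent diagonal matrix with entries 6, 4/3, -5/4, 0.
So there are 2 positive, 1 negative, 1 zero pivots.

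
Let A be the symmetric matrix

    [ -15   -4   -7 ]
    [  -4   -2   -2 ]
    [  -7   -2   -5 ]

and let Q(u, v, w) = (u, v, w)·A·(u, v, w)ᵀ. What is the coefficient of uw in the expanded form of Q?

-14

The coefficient of uw is A[1,3] + A[3,1] = 2·(-7) = -14.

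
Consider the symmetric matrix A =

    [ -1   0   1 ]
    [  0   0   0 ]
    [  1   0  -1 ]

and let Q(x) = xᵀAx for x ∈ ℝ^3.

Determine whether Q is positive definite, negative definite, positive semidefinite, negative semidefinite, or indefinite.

negative semidefinite

Symmetric row and column elimination reduces A to a congruent diagonal form with pivots -1, 0, 0.
So there are 1 negative, 2 zero pivots.
Hence Q is negative semidefinite.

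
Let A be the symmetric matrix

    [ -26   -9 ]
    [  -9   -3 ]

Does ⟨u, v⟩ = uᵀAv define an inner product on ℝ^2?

no

For the 2×2 matrix [[-26, -9], [-9, -3]]: det = -26·-3 − (-9)² = -3, trace = -29.
det < 0 so the eigenvalues have opposite signs; the form is indefinite.
⟨·,·⟩ is an inner product exactly when A is positive definite.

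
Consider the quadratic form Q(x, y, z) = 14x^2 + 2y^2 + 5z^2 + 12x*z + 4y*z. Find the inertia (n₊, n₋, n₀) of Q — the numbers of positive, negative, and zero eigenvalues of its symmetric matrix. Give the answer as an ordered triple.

The associated matrix is A = [[14, 0, 6], [0, 2, 2], [6, 2, 5]].
Congruent diagonalization of A (simultaneous row and column reduction) yields pivots 14, 2, 3/7.
Counting signs: 3 positive.

(3, 0, 0)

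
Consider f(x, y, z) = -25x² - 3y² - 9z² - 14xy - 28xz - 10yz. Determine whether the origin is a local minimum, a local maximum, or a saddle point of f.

local maximum

The Hessian at the origin is H = [[-50, -14, -28], [-14, -6, -10], [-28, -10, -18]].
Congruent diagonalization of H (simultaneous row and column reduction) yields pivots -50, -52/25, -1/13.
Counting signs: 3 negative.
H is negative definite, so the origin is a strict local maximum.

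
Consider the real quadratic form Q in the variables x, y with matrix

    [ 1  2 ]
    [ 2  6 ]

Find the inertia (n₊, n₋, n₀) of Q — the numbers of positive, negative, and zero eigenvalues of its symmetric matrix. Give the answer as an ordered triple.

(2, 0, 0)

Row-reducing A symmetrically gives the diagonal entries 1, 2.
Counting signs: 2 positive.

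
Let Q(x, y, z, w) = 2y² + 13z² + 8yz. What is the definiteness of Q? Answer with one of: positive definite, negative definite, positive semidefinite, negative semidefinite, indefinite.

The symmetric matrix is A = [[0, 0, 0, 0], [0, 2, 4, 0], [0, 4, 13, 0], [0, 0, 0, 0]].
Congruent diagonalization of A (simultaneous row and column reduction) yields pivots 0, 2, 5, 0.
Counting signs: 2 positive, 2 zero.
Hence Q is positive semidefinite.

positive semidefinite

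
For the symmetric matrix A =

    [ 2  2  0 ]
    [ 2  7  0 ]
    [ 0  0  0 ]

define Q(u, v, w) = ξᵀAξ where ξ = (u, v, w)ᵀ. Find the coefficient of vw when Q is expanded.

The coefficient of vw is A[2,3] + A[3,2] = 2·0 = 0.

0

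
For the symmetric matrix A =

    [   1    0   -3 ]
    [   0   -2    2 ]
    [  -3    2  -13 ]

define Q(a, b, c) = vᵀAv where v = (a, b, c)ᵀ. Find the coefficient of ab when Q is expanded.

0

The coefficient of ab is A[1,2] + A[2,1] = 2·0 = 0.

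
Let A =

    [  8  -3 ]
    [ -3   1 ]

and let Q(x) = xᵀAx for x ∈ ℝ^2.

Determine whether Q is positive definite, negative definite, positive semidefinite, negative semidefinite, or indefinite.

indefinite

For the 2×2 matrix [[8, -3], [-3, 1]]: det = 8·1 − (-3)² = -1, trace = 9.
det < 0 so the eigenvalues have opposite signs; the form is indefinite.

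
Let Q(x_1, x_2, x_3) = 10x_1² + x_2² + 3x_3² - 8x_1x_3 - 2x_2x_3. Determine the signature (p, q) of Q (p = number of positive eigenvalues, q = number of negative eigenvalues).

The symmetric matrix is A = [[10, 0, -4], [0, 1, -1], [-4, -1, 3]].
Applying the same elementary operations to the rows and columns of A produces a congruent diagonal matrix with entries 10, 1, 2/5.
That gives 3 positive pivots.

(3, 0)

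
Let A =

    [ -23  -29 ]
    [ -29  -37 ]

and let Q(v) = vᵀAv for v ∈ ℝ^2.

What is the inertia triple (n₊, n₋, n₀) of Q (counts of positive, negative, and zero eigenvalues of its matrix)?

(0, 2, 0)

Congruent diagonalization of A (simultaneous row and column reduction) yields pivots -23, -10/23.
Counting signs: 2 negative.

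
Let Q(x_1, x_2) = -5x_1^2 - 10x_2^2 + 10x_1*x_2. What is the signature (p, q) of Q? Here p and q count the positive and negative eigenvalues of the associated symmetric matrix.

(0, 2)

The associated matrix is A = [[-5, 5], [5, -10]].
Row-reducing A symmetrically gives the diagonal entries -5, -5.
So there are 2 negative pivots.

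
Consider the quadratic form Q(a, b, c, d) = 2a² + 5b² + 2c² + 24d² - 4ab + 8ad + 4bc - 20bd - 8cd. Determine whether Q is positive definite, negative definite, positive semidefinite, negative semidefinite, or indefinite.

Write A = [[2, -2, 0, 4], [-2, 5, 2, -10], [0, 2, 2, -4], [4, -10, -4, 24]].
Congruent diagonalization of A (simultaneous row and column reduction) yields pivots 2, 3, 2/3, 4.
So there are 4 positive pivots.
Hence Q is positive definite.

positive definite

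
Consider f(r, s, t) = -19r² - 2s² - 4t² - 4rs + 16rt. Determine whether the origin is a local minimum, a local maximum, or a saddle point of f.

The Hessian at the origin is H = [[-38, -4, 16], [-4, -4, 0], [16, 0, -8]].
Congruent diagonalization of H (simultaneous row and column reduction) yields pivots -38, -68/19, -8/17.
Counting signs: 3 negative.
H is negative definite, so the origin is a strict local maximum.

local maximum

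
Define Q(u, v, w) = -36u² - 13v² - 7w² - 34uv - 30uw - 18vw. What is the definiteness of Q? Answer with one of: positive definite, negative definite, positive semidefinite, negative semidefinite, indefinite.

The symmetric matrix of Q is A = [[-36, -17, -15], [-17, -13, -9], [-15, -9, -7]].
Leading principal minors: Δ_1 = -36, Δ_2 = 179, Δ_3 = -2.
The signs alternate starting with Δ_1 < 0, so by Sylvester's criterion Q is negative definite.

negative definite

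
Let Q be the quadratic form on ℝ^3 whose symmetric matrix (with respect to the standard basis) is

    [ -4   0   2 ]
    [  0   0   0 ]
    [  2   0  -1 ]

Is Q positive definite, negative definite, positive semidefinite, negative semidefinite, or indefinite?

Congruent diagonalization of A (simultaneous row and column reduction) yields pivots -4, 0, 0.
That gives 1 negative, 2 zero pivots.
Hence Q is negative semidefinite.

negative semidefinite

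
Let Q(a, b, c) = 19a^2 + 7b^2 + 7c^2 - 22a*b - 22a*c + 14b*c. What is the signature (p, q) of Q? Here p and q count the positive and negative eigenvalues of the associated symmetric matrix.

The associated matrix is A = [[19, -11, -11], [-11, 7, 7], [-11, 7, 7]].
Congruent diagonalization of A (simultaneous row and column reduction) yields pivots 19, 12/19, 0.
So there are 2 positive, 1 zero pivots.

(2, 0)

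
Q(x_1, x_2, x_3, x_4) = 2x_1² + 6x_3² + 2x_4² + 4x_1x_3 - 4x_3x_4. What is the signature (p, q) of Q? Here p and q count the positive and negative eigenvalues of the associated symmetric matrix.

(3, 0)

The associated matrix is A = [[2, 0, 2, 0], [0, 0, 0, 0], [2, 0, 6, -2], [0, 0, -2, 2]].
Congruent diagonalization of A (simultaneous row and column reduction) yields pivots 2, 0, 4, 1.
That gives 3 positive, 1 zero pivots.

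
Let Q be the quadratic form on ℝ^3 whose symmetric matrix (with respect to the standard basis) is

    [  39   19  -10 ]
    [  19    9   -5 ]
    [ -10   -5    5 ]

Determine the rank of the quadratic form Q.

Symmetric row and column elimination reduces A to a congruent diagonal form with pivots 39, -10/39, 5/2.
That gives 2 positive, 1 negative pivots.
The rank is the number of nonzero pivots: 3.

3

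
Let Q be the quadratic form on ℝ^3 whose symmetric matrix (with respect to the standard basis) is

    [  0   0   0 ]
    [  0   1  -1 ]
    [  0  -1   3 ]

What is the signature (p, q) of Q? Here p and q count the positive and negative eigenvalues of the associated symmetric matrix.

(2, 0)

Congruent diagonalization of A (simultaneous row and column reduction) yields pivots 0, 1, 2.
That gives 2 positive, 1 zero pivots.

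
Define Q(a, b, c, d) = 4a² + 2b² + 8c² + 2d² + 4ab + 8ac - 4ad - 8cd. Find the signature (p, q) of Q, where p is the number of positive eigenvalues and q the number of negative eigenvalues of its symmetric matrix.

The associated matrix is A = [[4, 2, 4, -2], [2, 2, 0, 0], [4, 0, 8, -4], [-2, 0, -4, 2]].
Row-reducing A symmetrically gives the diagonal entries 4, 1, 0, 0.
Counting signs: 2 positive, 2 zero.

(2, 0)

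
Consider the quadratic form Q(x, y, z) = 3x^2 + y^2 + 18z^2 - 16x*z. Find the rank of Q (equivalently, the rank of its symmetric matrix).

The associated matrix is A = [[3, 0, -8], [0, 1, 0], [-8, 0, 18]].
Congruent diagonalization of A (simultaneous row and column reduction) yields pivots 3, 1, -10/3.
That gives 2 positive, 1 negative pivots.
The rank is the number of nonzero pivots: 3.

3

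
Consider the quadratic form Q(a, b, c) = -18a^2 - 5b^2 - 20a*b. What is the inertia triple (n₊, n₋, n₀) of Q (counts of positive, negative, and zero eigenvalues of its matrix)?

Write A = [[-18, -10, 0], [-10, -5, 0], [0, 0, 0]].
Row-reducing A symmetrically gives the diagonal entries -18, 5/9, 0.
So there are 1 positive, 1 negative, 1 zero pivots.

(1, 1, 1)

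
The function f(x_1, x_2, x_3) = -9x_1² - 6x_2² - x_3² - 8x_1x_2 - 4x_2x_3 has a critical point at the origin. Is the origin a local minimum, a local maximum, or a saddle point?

local maximum

The Hessian at the origin is H = [[-18, -8, 0], [-8, -12, -4], [0, -4, -2]].
Congruent diagonalization of H (simultaneous row and column reduction) yields pivots -18, -76/9, -2/19.
Counting signs: 3 negative.
H is negative definite, so the origin is a strict local maximum.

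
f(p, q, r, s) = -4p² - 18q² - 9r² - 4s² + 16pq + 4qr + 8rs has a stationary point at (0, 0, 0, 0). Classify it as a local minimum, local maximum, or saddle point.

The Hessian at the origin is H = [[-8, 16, 0, 0], [16, -36, 4, 0], [0, 4, -18, 8], [0, 0, 8, -8]].
Row-reducing H symmetrically gives the diagonal entries -8, -4, -14, -24/7.
So there are 4 negative pivots.
H is negative definite, so the origin is a strict local maximum.

local maximum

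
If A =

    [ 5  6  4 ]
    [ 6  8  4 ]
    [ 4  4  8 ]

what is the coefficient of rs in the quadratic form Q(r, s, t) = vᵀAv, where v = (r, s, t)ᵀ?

12

The coefficient of rs is A[1,2] + A[2,1] = 2·6 = 12.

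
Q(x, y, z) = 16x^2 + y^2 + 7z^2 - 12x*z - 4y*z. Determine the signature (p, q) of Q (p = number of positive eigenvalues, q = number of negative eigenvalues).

The associated matrix is A = [[16, 0, -6], [0, 1, -2], [-6, -2, 7]].
Symmetric row and column elimination reduces A to a congruent diagonal form with pivots 16, 1, 3/4.
So there are 3 positive pivots.

(3, 0)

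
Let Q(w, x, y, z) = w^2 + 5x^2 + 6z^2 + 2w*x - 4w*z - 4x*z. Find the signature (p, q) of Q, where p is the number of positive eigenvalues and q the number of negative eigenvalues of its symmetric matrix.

The symmetric matrix is A = [[1, 1, 0, -2], [1, 5, 0, -2], [0, 0, 0, 0], [-2, -2, 0, 6]].
Applying the same elementary operations to the rows and columns of A produces a congruent diagonal matrix with entries 1, 4, 0, 2.
That gives 3 positive, 1 zero pivots.

(3, 0)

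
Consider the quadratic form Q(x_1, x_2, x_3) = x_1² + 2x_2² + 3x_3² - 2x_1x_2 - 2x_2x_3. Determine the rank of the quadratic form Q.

The associated matrix is A = [[1, -1, 0], [-1, 2, -1], [0, -1, 3]].
An LDLᵀ factorisation of A has diagonal entries 1, 1, 2.
That gives 3 positive pivots.
The rank is the number of nonzero pivots: 3.

3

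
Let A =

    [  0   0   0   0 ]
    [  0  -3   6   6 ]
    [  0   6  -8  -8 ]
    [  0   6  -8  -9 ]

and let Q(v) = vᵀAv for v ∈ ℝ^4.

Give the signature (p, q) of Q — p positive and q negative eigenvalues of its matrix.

(1, 2)

Congruent diagonalization of A (simultaneous row and column reduction) yields pivots 0, -3, 4, -1.
That gives 1 positive, 2 negative, 1 zero pivots.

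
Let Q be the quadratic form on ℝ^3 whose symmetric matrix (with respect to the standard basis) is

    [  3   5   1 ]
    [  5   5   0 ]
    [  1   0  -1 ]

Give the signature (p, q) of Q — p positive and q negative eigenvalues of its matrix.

(1, 2)

Symmetric row and column elimination reduces A to a congruent diagonal form with pivots 3, -10/3, -1/2.
Counting signs: 1 positive, 2 negative.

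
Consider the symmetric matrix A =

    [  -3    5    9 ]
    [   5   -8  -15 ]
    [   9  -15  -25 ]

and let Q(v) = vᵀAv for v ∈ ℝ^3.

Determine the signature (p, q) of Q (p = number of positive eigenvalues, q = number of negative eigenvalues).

An LDLᵀ factorisation of A has diagonal entries -3, 1/3, 2.
So there are 2 positive, 1 negative pivots.

(2, 1)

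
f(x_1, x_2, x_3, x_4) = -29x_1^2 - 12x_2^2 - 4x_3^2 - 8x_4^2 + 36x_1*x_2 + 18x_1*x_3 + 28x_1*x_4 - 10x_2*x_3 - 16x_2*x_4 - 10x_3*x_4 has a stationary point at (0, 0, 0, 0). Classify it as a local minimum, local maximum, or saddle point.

The Hessian at the origin is H = [[-58, 36, 18, 28], [36, -24, -10, -16], [18, -10, -8, -10], [28, -16, -10, -16]].
Applying the same elementary operations to the rows and columns of H produces a congruent diagonal matrix with entries -58, -48/29, -19/12, -24/19.
So there are 4 negative pivots.
H is negative definite, so the origin is a strict local maximum.

local maximum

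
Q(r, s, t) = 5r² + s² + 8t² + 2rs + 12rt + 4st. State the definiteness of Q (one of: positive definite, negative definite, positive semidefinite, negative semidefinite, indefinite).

Write A = [[5, 1, 6], [1, 1, 2], [6, 2, 8]].
Symmetric row and column elimination reduces A to a congruent diagonal form with pivots 5, 4/5, 0.
That gives 2 positive, 1 zero pivots.
Hence Q is positive semidefinite.

positive semidefinite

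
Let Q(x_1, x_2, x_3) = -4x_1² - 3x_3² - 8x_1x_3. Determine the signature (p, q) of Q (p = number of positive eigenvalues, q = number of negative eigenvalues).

The associated matrix is A = [[-4, 0, -4], [0, 0, 0], [-4, 0, -3]].
Symmetric row and column elimination reduces A to a congruent diagonal form with pivots -4, 0, 1.
That gives 1 positive, 1 negative, 1 zero pivots.

(1, 1)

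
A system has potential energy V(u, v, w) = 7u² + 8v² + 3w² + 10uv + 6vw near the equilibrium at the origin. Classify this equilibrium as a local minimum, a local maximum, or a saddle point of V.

local minimum

The Hessian at the origin is H = [[14, 10, 0], [10, 16, 6], [0, 6, 6]].
Row-reducing H symmetrically gives the diagonal entries 14, 62/7, 60/31.
That gives 3 positive pivots.
H is positive definite, so the origin is a strict local minimum.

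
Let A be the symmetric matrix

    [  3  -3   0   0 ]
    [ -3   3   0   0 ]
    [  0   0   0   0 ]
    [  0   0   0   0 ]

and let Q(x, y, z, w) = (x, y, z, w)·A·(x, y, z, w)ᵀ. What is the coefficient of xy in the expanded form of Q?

The coefficient of xy is A[1,2] + A[2,1] = 2·(-3) = -6.

-6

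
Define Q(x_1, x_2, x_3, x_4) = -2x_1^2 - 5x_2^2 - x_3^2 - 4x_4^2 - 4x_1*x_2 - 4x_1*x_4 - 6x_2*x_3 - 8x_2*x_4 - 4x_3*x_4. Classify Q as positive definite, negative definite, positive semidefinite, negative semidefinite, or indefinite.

indefinite

Write A = [[-2, -2, 0, -2], [-2, -5, -3, -4], [0, -3, -1, -2], [-2, -4, -2, -4]].
An LDLᵀ factorisation of A has diagonal entries -2, -3, 2, -2/3.
Counting signs: 1 positive, 3 negative.
Hence Q is indefinite.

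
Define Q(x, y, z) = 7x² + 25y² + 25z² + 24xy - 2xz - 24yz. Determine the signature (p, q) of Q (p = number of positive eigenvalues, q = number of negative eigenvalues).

Write A = [[7, 12, -1], [12, 25, -12], [-1, -12, 25]].
Symmetric row and column elimination reduces A to a congruent diagonal form with pivots 7, 31/7, 30/31.
That gives 3 positive pivots.

(3, 0)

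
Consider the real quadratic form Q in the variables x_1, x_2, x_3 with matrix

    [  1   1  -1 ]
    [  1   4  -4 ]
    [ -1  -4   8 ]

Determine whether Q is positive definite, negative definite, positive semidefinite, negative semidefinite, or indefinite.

positive definite

Symmetric row and column elimination reduces A to a congruent diagonal form with pivots 1, 3, 4.
So there are 3 positive pivots.
Hence Q is positive definite.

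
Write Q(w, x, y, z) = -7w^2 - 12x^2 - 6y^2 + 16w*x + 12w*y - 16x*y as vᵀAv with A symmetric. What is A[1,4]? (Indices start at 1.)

0

The coefficient of w·z in Q is 0. For a symmetric A this equals A[1,4] + A[4,1] = 2·A[1,4].
So A[1,4] = 0/2 = 0.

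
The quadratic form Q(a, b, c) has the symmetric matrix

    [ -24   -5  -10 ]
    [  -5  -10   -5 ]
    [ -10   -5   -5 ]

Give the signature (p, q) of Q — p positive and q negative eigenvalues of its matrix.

Applying the same elementary operations to the rows and columns of A produces a congruent diagonal matrix with entries -24, -215/24, 5/43.
So there are 1 positive, 2 negative pivots.

(1, 2)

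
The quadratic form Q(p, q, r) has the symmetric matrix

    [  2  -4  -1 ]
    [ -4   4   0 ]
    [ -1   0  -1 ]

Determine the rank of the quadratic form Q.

Applying the same elementary operations to the rows and columns of A produces a congruent diagonal matrix with entries 2, -4, -1/2.
Counting signs: 1 positive, 2 negative.
The rank is the number of nonzero pivots: 3.

3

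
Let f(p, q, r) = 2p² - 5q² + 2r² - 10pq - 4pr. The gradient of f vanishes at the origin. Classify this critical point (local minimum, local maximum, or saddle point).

saddle point

The Hessian at the origin is H = [[4, -10, -4], [-10, -10, 0], [-4, 0, 4]].
Applying the same elementary operations to the rows and columns of H produces a congruent diagonal matrix with entries 4, -35, 20/7.
That gives 2 positive, 1 negative pivots.
H is indefinite, so the origin is a saddle point.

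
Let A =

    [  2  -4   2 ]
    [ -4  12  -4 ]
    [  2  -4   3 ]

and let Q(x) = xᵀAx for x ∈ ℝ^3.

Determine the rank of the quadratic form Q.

Row-reducing A symmetrically gives the diagonal entries 2, 4, 1.
That gives 3 positive pivots.
The rank is the number of nonzero pivots: 3.

3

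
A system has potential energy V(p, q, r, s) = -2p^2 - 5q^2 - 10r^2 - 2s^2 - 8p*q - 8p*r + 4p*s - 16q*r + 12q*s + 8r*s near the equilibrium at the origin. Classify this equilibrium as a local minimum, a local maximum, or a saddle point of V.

The Hessian at the origin is H = [[-4, -8, -8, 4], [-8, -10, -16, 12], [-8, -16, -20, 8], [4, 12, 8, -4]].
Congruent diagonalization of H (simultaneous row and column reduction) yields pivots -4, 6, -4, -8/3.
So there are 1 positive, 3 negative pivots.
H is indefinite, so the origin is a saddle point.

saddle point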